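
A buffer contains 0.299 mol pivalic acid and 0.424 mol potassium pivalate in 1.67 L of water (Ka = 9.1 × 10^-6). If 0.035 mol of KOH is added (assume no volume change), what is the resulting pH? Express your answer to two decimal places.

After neutralization: n((CH3)3CCOOH) = 0.264 mol, n((CH3)3CCOO-) = 0.459 mol.
pKa = −log(9.1 × 10^-6) = 5.041
pH = pKa + log([A⁻]/[HA]) = 5.041 + log(0.459/0.264) = 5.041 +0.240

pH = 5.28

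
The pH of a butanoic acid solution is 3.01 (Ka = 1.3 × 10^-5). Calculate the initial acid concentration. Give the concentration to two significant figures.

C₀ = 7.4 × 10^-2 M

[H+] = 10^(-3.01) = 9.77 × 10^-4 M = x
Ka = x²/(C₀ − x) ⇒ C₀ = x + x²/Ka
C₀ = 9.77 × 10^-4 + (9.77 × 10^-4)²/(1.3 × 10^-5) = 7.44 × 10^-2 M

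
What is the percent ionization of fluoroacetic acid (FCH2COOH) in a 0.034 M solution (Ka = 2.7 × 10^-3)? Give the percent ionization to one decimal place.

24.5%

FCH2COOH ⇌ FCH2COO- + H+; let x = [H+] at equilibrium.
Ka = x²/(C₀ − x); solving the quadratic gives x = 8.33 × 10^-3 M.
% ionization = x/C₀ × 100% = 8.33 × 10^-3/0.034 × 100% = 24.5%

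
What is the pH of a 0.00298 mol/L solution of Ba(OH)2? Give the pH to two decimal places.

pH = 11.78

Ba(OH)2 is a strong base (each formula unit releases 2 OH-); [OH-] = 0.00596 M.
pOH = -log(0.00596) = 2.22
pH = 14.00 - 2.22 = 11.78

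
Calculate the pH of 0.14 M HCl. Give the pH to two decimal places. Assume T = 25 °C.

HCl is a strong acid and dissociates completely, so [H+] = 0.14 M.
pH = -log(0.14) = 0.85

pH = 0.85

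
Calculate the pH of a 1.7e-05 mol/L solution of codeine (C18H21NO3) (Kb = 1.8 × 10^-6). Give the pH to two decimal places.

pH = 8.67

C18H21NO3 + H2O ⇌ C18H22NO3+ + OH-
Let x = [OH-] at equilibrium. Kb = x²/(1.7e-05 − x).
x is not negligible relative to C₀; solve x² + 1.8e-06·x − 3.06e-11 = 0.
x = [−1.8e-06 + √(1.8e-06² + 1.22e-10)]/2 = 4.70 × 10^-6 M
pOH = −log(4.70 × 10^-6) = 5.33; pH = 14.00 − 5.33 = 8.67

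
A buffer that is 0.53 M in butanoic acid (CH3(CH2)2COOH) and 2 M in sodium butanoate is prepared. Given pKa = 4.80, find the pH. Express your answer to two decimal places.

pH = 5.38

pH = pKa + log([A⁻]/[HA]) = 4.80 + log(2/0.53)
pH = 4.80 + (+0.577) = 5.38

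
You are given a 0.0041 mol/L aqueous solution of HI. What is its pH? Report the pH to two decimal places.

pH = 2.39

HI is a strong acid and dissociates completely, so [H+] = 0.0041 M.
pH = -log(0.0041) = 2.39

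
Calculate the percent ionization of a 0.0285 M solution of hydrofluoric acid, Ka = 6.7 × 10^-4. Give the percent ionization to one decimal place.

HF ⇌ F- + H+; let x = [H+] at equilibrium.
Ka = x²/(C₀ − x); solving the quadratic gives x = 4.05 × 10^-3 M.
% ionization = x/C₀ × 100% = 4.05 × 10^-3/0.0285 × 100% = 14.2%

14.2%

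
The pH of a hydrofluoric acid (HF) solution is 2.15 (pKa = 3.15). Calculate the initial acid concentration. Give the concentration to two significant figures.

C₀ = 7.8 × 10^-2 M

[H+] = 10^(-2.15) = 7.08 × 10^-3 M = x
Ka = 10^(−3.15) = 7.08 × 10^-4
Ka = x²/(C₀ − x) ⇒ C₀ = x + x²/Ka
C₀ = 7.08 × 10^-3 + (7.08 × 10^-3)²/(7.08 × 10^-4) = 7.79 × 10^-2 M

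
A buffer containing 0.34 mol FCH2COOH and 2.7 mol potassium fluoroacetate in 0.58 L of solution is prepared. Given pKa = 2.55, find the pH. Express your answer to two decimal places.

pH = 3.45

Henderson–Hasselbalch: pH = pKa + log([FCH2COO-]/[FCH2COOH]) = 2.55 + log(2.7/0.34)
pH = 2.55 + (+0.900) = 3.45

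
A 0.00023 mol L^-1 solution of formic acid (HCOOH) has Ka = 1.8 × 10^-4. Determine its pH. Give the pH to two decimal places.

pH = 3.88

HCOOH ⇌ HCOO- + H+
From the ICE table, Ka = [H+]²/(0.00023 − [H+]) = 1.8 × 10^-4.
The 5% rule fails; solving [H+]² + Ka·[H+] − Ka·C₀ = 0 exactly:
[H+] = [−0.00018 + √(0.00018² + 1.66e-07)]/2 = 1.32 × 10^-4 M
pH = −log[H+] = −log(1.32 × 10^-4) = 3.88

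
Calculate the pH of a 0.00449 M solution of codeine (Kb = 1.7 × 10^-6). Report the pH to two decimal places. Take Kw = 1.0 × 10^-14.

C18H21NO3 + H2O ⇌ C18H22NO3+ + OH-
Kb = x²/(0.00449 − x) = 1.7 × 10^-6
Neglecting x in the denominator: x = √(1.7 × 10^-6 × 0.00449) = 8.74 × 10^-5 M
pOH = 4.06, so pH = 14.00 − pOH = 9.94

pH = 9.94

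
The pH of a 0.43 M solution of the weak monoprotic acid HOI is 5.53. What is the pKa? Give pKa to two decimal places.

pKa = 10.69

[H+] = 10^(-5.53) = 2.95 × 10^-6 M
At equilibrium [HA] = 0.43 − 2.95 × 10^-6 = 4.30 × 10^-1 M
Ka = [H+][A-]/[HA] = (2.95 × 10^-6)² / 4.30 × 10^-1 = 2.02 × 10^-11
pKa = -log(2.02 × 10^-11) = 10.69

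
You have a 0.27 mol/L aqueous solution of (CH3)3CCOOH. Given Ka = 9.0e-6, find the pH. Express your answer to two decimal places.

(CH3)3CCOOH ⇌ (CH3)3CCOO- + H+
From the ICE table, Ka = x²/(0.27 − x) = 9.0 × 10^-6.
Assume x ≪ 0.27: x ≈ √(9.0 × 10^-6 × 0.27) = 1.56 × 10^-3 M
pH = −log[H+] = −log(1.56 × 10^-3) = 2.81

pH = 2.81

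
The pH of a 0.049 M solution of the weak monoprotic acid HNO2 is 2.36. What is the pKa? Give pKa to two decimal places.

pKa = 3.37

[H+] = 10^(-2.36) = 4.37 × 10^-3 M
At equilibrium [HA] = 0.049 − 4.37 × 10^-3 = 4.46 × 10^-2 M
Ka = [H+][A-]/[HA] = (4.37 × 10^-3)² / 4.46 × 10^-2 = 4.28 × 10^-4
pKa = -log(4.28 × 10^-4) = 3.37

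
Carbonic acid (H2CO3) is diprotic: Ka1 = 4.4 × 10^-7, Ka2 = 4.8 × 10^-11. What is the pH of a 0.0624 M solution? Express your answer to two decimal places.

Ka1 ≫ Ka2, so treat the first dissociation as the only significant source of H+.
Ka1 = x²/(0.0624 − x) = 4.4 × 10^-7
x ≈ √(4.4 × 10^-7 × 0.0624) = 1.66 × 10^-4 M
pH = −log(1.66 × 10^-4) = 3.78

pH = 3.78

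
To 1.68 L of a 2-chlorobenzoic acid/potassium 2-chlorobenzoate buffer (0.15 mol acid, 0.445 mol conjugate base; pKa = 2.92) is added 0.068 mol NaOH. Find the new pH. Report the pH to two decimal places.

pH = 3.72

After neutralization: n(ClC6H4COOH) = 0.082 mol, n(ClC6H4COO-) = 0.513 mol.
Henderson–Hasselbalch with mole ratio 0.513/0.082: pH = 2.92 + (+0.796)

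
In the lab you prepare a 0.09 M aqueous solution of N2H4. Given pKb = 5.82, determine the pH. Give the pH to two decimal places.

N2H4 + H2O ⇌ N2H5+ + OH-
Kb = 10^(−5.82) = 1.51 × 10^-6
From the ICE table, Kb = x²/(0.09 − x) = 1.51 × 10^-6.
Assume x ≪ 0.09: x ≈ √(1.51 × 10^-6 × 0.09) = 3.69 × 10^-4 M
(x/C₀ = 0.41% < 5%, so the approximation holds.)
pOH = 3.43, so pH = 14.00 − pOH = 10.57

pH = 10.57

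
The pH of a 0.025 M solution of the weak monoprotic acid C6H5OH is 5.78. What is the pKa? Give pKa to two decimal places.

pKa = 9.96

[H+] = 10^(-5.78) = 1.66 × 10^-6 M
At equilibrium [HA] = 0.025 − 1.66 × 10^-6 = 2.50 × 10^-2 M
Ka = [H+][A-]/[HA] = (1.66 × 10^-6)² / 2.50 × 10^-2 = 1.10 × 10^-10
pKa = -log(1.10 × 10^-10) = 9.96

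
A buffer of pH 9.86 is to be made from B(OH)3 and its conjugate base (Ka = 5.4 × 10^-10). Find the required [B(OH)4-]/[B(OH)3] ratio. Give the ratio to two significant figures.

ratio = 3.9

pKa = -log(5.4 × 10^-10) = 9.268
pH = pKa + log(r) ⇒ log(r) = 9.86 − 9.268 = +0.592
r = [B(OH)4-]/[B(OH)3] = 10^(+0.592) = 3.91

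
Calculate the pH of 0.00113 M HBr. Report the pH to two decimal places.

pH = 2.95

HBr is a strong acid and dissociates completely, so [H+] = 0.00113 M.
pH = -log(0.00113) = 2.95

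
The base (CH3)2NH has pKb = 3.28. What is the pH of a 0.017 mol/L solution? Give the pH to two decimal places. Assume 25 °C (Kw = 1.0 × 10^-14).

(CH3)2NH + H2O ⇌ (CH3)2NH2+ + OH-
Kb = 10^(−3.28) = 5.25 × 10^-4
From the ICE table, Kb = [OH-]²/(0.017 − [OH-]) = 5.25 × 10^-4.
Here C₀/Kb ≈ 32.4, so the small-[OH-] approximation fails. Use the quadratic:
[OH-] = [−0.000525 + √(0.000525² + 3.57e-05)]/2 = 2.74 × 10^-3 M
pOH = −log(2.74 × 10^-3) = 2.56; pH = 14.00 − 2.56 = 11.44

pH = 11.44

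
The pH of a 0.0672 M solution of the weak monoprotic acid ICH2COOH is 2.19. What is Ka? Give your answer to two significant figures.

Ka = 6.9 × 10^-4

[H+] = 10^(-2.19) = 6.46 × 10^-3 M
At equilibrium [HA] = 0.0672 − 6.46 × 10^-3 = 6.07 × 10^-2 M
Ka = [H+][A-]/[HA] = (6.46 × 10^-3)² / 6.07 × 10^-2 = 6.9 × 10^-4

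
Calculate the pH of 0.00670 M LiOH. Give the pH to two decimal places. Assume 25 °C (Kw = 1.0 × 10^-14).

LiOH is a strong base; [OH-] = 0.0067 M.
pOH = -log(0.0067) = 2.17
pH = 14.00 - 2.17 = 11.83

pH = 11.83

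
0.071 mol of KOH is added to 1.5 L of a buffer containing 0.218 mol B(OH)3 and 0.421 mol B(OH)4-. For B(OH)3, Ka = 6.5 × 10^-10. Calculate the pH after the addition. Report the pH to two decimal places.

After neutralization: n(B(OH)3) = 0.147 mol, n(B(OH)4-) = 0.492 mol.
pKa = −log(6.5 × 10^-10) = 9.187
pH = pKa + log([A⁻]/[HA]) = 9.187 + log(0.492/0.147) = 9.187 +0.525

pH = 9.71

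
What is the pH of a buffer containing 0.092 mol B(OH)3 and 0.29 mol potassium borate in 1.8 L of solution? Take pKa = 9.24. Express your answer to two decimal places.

pH = 9.74

Henderson–Hasselbalch: pH = pKa + log([B(OH)4-]/[B(OH)3]) = 9.24 + log(0.29/0.092)
pH = 9.24 + (+0.499) = 9.74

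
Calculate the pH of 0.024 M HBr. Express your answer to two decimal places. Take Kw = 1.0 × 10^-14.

pH = 1.62

HBr is a strong acid and dissociates completely, so [H+] = 0.024 M.
pH = -log(0.024) = 1.62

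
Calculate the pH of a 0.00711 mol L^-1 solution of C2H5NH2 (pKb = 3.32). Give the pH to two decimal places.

pH = 11.21

C2H5NH2 + H2O ⇌ C2H5NH3+ + OH-
Kb = 10^(−3.32) = 4.79 × 10^-4
Kb = [OH-]²/(0.00711 − [OH-]) = 4.79 × 10^-4
[OH-] is not negligible relative to C₀; solve [OH-]² + 0.000479·[OH-] − 3.41e-06 = 0.
[OH-] = [−0.000479 + √(0.000479² + 1.36e-05)]/2 = 1.62 × 10^-3 M
pOH = 2.79, so pH = 14.00 − pOH = 11.21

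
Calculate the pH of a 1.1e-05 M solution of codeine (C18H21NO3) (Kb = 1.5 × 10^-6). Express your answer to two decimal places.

pH = 8.53

C18H21NO3 + H2O ⇌ C18H22NO3+ + OH-
Kb = [OH-]²/(1.1e-05 − [OH-]) = 1.5 × 10^-6
Here C₀/Kb ≈ 7.33, so the small-[OH-] approximation fails. Use the quadratic:
[OH-] = (−Kb + √(Kb² + 4·Kb·C₀))/2 = 3.38 × 10^-6 M
pOH = −log(3.38 × 10^-6) = 5.47; pH = 14.00 − 5.47 = 8.53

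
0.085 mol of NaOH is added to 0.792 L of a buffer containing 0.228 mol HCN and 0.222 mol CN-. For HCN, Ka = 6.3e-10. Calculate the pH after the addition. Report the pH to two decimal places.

After neutralization: n(HCN) = 0.143 mol, n(CN-) = 0.307 mol.
pKa = −log(6.3 × 10^-10) = 9.201
pH = pKa + log([A⁻]/[HA]) = 9.201 + log(0.307/0.143) = 9.201 +0.332

pH = 9.53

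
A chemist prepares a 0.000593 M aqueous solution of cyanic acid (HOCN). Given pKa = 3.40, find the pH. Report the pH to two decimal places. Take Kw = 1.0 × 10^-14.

pH = 3.49

HOCN ⇌ OCN- + H+
Ka = 10^(−3.40) = 3.98 × 10^-4
Let x = [H+] at equilibrium. Ka = x²/(0.000593 − x).
x is not negligible relative to C₀; solve x² + 0.000398·x − 2.36e-07 = 0.
x = [−0.000398 + √(0.000398² + 9.44e-07)]/2 = 3.26 × 10^-4 M
pH = −log[H+] = −log(3.26 × 10^-4) = 3.49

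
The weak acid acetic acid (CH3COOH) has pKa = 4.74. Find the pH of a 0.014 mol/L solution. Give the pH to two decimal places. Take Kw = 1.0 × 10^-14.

pH = 3.30

CH3COOH ⇌ CH3COO- + H+
Ka = 10^(−4.74) = 1.82 × 10^-5
Ka = x²/(0.014 − x) = 1.82 × 10^-5
Assume x ≪ 0.014: x ≈ √(1.82 × 10^-5 × 0.014) = 5.05 × 10^-4 M
pH = −log[H+] = −log(5.05 × 10^-4) = 3.30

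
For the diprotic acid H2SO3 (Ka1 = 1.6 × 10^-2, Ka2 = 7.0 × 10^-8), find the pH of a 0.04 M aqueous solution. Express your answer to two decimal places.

pH = 1.73

Ka1 ≫ Ka2, so treat the first dissociation as the only significant source of H+.
Ka1 = x²/(0.04 − x) = 1.6 × 10^-2
Solving the quadratic: x = (−Ka1 + √(Ka1² + 4·Ka1·C₀))/2 = 1.85 × 10^-2 M
pH = −log(1.85 × 10^-2) = 1.73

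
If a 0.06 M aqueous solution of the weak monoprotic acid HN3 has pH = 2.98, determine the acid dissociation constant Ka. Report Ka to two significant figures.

[H+] = 10^(-2.98) = 1.05 × 10^-3 M
At equilibrium [HA] = 0.06 − 1.05 × 10^-3 = 5.89 × 10^-2 M
Ka = [H+][A-]/[HA] = (1.05 × 10^-3)² / 5.89 × 10^-2 = 1.9 × 10^-5

Ka = 1.9 × 10^-5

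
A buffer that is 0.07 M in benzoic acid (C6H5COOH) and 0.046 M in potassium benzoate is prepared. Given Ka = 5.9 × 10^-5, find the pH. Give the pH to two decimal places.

pKa = −log(5.9 × 10^-5) = 4.229
Using pH = pKa + log([base]/[acid]) with [base]/[acid] = 0.046/0.07:
pH = 4.229 + (-0.182) = 4.05

pH = 4.05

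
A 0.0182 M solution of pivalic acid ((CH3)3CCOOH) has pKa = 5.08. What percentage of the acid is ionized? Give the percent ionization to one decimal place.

2.1%

(CH3)3CCOOH ⇌ (CH3)3CCOO- + H+; let x = [H+] at equilibrium.
Ka = 10^(−5.08) = 8.32 × 10^-6
x ≈ √(Ka·C₀) = √(8.32 × 10^-6 × 0.0182) = 3.89 × 10^-4 M
% ionization = x/C₀ × 100% = 3.89 × 10^-4/0.0182 × 100% = 2.1%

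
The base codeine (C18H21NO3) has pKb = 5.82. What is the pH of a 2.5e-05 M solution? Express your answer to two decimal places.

C18H21NO3 + H2O ⇌ C18H22NO3+ + OH-
Kb = 10^(−5.82) = 1.51 × 10^-6
Kb = [OH-]²/(2.5e-05 − [OH-]) = 1.51 × 10^-6
Here C₀/Kb ≈ 16.6, so the small-[OH-] approximation fails. Use the quadratic:
[OH-] = (−Kb + √(Kb² + 4·Kb·C₀))/2 = 5.44 × 10^-6 M
pOH = −log(5.44 × 10^-6) = 5.26; pH = 14.00 − 5.26 = 8.74

pH = 8.74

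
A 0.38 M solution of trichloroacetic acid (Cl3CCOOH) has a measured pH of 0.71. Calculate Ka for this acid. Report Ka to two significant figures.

[H+] = 10^(-0.71) = 1.95 × 10^-1 M
At equilibrium [HA] = 0.38 − 1.95 × 10^-1 = 1.85 × 10^-1 M
Ka = [H+][A-]/[HA] = (1.95 × 10^-1)² / 1.85 × 10^-1 = 2.1 × 10^-1

Ka = 2.1 × 10^-1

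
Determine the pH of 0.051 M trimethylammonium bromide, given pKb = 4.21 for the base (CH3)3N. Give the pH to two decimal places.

(CH3)3NH+ is the conjugate acid of the weak base (CH3)3N.
Kb = 10^(−4.21) = 6.17 × 10^-5
Ka = Kw/Kb = 1.0×10^-14 / 6.17 × 10^-5 = 1.62 × 10^-10
From the ICE table, Ka = [H+]²/(0.051 − [H+]) = 1.62 × 10^-10.
Assume [H+] ≪ 0.051: [H+] ≈ √(1.62 × 10^-10 × 0.051) = 2.87 × 10^-6 M
([H+]/C₀ = 0.0056% < 5%, so the approximation holds.)
pH = −log(2.87 × 10^-6) = 5.54

pH = 5.54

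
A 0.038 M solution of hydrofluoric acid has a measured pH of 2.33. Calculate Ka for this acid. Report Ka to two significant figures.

[H+] = 10^(-2.33) = 4.68 × 10^-3 M
At equilibrium [HA] = 0.038 − 4.68 × 10^-3 = 3.33 × 10^-2 M
Ka = [H+][A-]/[HA] = (4.68 × 10^-3)² / 3.33 × 10^-2 = 6.6 × 10^-4

Ka = 6.6 × 10^-4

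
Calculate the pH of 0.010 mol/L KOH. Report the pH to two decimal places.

KOH is a strong base; [OH-] = 0.01 M.
pOH = -log(0.01) = 2.00
pH = 14.00 - 2.00 = 12.00

pH = 12.00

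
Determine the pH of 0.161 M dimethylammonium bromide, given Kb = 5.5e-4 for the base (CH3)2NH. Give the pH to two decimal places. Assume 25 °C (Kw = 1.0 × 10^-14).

pH = 5.77

(CH3)2NH2+ is the conjugate acid of the weak base (CH3)2NH.
Ka = Kw/Kb = 1.0×10^-14 / 5.5 × 10^-4 = 1.82 × 10^-11
From the ICE table, Ka = x²/(0.161 − x) = 1.82 × 10^-11.
Assume x ≪ 0.161: x ≈ √(1.82 × 10^-11 × 0.161) = 1.71 × 10^-6 M
Check: 0.0011% ionized — well under 5%, approximation valid.
pH = −log(1.71 × 10^-6) = 5.77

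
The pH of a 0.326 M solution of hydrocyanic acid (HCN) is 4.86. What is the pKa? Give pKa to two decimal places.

[H+] = 10^(-4.86) = 1.38 × 10^-5 M
At equilibrium [HA] = 0.326 − 1.38 × 10^-5 = 3.26 × 10^-1 M
Ka = [H+][A-]/[HA] = (1.38 × 10^-5)² / 3.26 × 10^-1 = 5.84 × 10^-10
pKa = -log(5.84 × 10^-10) = 9.23

pKa = 9.23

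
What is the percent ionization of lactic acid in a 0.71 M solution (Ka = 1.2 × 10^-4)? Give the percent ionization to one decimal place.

CH3CH(OH)COOH ⇌ CH3CH(OH)COO- + H+; let x = [H+] at equilibrium.
x ≈ √(Ka·C₀) = √(1.2 × 10^-4 × 0.71) = 9.23 × 10^-3 M
% ionization = x/C₀ × 100% = 9.23 × 10^-3/0.71 × 100% = 1.3%

1.3%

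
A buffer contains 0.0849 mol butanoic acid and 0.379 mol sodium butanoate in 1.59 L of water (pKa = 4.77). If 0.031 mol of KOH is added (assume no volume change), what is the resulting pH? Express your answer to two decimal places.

pH = 5.65

After neutralization: n(CH3(CH2)2COOH) = 0.0539 mol, n(CH3(CH2)2COO-) = 0.41 mol.
pH = pKa + log([A⁻]/[HA]) = 4.77 + log(0.41/0.0539) = 4.77 +0.881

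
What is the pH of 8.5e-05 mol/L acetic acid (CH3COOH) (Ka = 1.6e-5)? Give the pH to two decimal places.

pH = 4.53

CH3COOH ⇌ CH3COO- + H+
Ka = [H+]²/(8.5e-05 − [H+]) = 1.6 × 10^-5
[H+] is not negligible relative to C₀; solve [H+]² + 1.6e-05·[H+] − 1.36e-09 = 0.
[H+] = (−Ka + √(Ka² + 4·Ka·C₀))/2 = 2.97 × 10^-5 M
pH = −log[H+] = −log(2.97 × 10^-5) = 4.53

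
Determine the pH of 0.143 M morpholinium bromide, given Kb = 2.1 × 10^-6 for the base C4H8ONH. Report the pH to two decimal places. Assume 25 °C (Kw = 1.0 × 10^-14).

C4H8ONH2+ is the conjugate acid of the weak base C4H8ONH.
Ka = Kw/Kb = 1.0×10^-14 / 2.1 × 10^-6 = 4.76 × 10^-9
From the ICE table, Ka = [H+]²/(0.143 − [H+]) = 4.76 × 10^-9.
Since Ka ≪ C₀, [H+] ≈ √(Ka·C₀) = 2.61 × 10^-5 M.
([H+]/C₀ = 0.018% < 5%, so the approximation holds.)
pH = −log(2.61 × 10^-5) = 4.58

pH = 4.58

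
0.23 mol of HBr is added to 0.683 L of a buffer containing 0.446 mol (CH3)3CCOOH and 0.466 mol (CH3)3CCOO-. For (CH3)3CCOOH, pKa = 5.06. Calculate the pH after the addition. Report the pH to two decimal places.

pH = 4.60

After neutralization: n((CH3)3CCOOH) = 0.676 mol, n((CH3)3CCOO-) = 0.236 mol.
pH = pKa + log(n_(CH3)3CCOO-/n_(CH3)3CCOOH) = 5.06 + log(0.236/0.676) = 5.06 + (-0.457)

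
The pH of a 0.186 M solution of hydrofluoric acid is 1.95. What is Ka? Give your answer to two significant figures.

Ka = 7.2 × 10^-4

[H+] = 10^(-1.95) = 1.12 × 10^-2 M
At equilibrium [HA] = 0.186 − 1.12 × 10^-2 = 1.75 × 10^-1 M
Ka = [H+][A-]/[HA] = (1.12 × 10^-2)² / 1.75 × 10^-1 = 7.2 × 10^-4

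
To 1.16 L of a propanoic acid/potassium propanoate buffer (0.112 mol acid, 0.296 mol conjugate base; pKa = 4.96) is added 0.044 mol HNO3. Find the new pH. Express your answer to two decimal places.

pH = 5.17

After neutralization: n(CH3CH2COOH) = 0.156 mol, n(CH3CH2COO-) = 0.252 mol.
pH = pKa + log(n_CH3CH2COO-/n_CH3CH2COOH) = 4.96 + log(0.252/0.156) = 4.96 + (+0.208)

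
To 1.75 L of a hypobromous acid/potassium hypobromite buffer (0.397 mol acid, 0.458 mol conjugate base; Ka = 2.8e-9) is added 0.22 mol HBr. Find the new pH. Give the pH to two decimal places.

pH = 8.14

After neutralization: n(HOBr) = 0.617 mol, n(OBr-) = 0.238 mol.
pKa = −log(2.8 × 10^-9) = 8.553
pH = pKa + log([A⁻]/[HA]) = 8.553 + log(0.238/0.617) = 8.553 -0.414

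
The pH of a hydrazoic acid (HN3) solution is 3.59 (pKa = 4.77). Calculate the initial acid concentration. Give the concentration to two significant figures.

C₀ = 4.1 × 10^-3 M

[H+] = 10^(-3.59) = 2.57 × 10^-4 M = x
Ka = 10^(−4.77) = 1.70 × 10^-5
Ka = x²/(C₀ − x) ⇒ C₀ = x + x²/Ka
C₀ = 2.57 × 10^-4 + (2.57 × 10^-4)²/(1.70 × 10^-5) = 4.14 × 10^-3 M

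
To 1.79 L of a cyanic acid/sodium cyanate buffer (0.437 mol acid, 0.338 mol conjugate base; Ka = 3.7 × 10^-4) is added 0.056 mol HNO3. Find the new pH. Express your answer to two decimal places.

After neutralization: n(HOCN) = 0.493 mol, n(OCN-) = 0.282 mol.
pKa = −log(3.7 × 10^-4) = 3.432
pH = pKa + log(n_OCN-/n_HOCN) = 3.432 + log(0.282/0.493) = 3.432 + (-0.243)

pH = 3.19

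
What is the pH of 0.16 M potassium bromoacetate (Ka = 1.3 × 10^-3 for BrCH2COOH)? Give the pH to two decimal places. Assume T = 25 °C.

pH = 8.05

BrCH2COO- is the conjugate base of the weak acid BrCH2COOH.
Kb = Kw/Ka = 1.0×10^-14 / 1.3 × 10^-3 = 7.69 × 10^-12
From the ICE table, Kb = [OH-]²/(0.16 − [OH-]) = 7.69 × 10^-12.
Assume [OH-] ≪ 0.16: [OH-] ≈ √(7.69 × 10^-12 × 0.16) = 1.11 × 10^-6 M
Check: 0.00069% ionized — well under 5%, approximation valid.
pOH = −log(1.11 × 10^-6) = 5.95; pH = 14.00 − 5.95 = 8.05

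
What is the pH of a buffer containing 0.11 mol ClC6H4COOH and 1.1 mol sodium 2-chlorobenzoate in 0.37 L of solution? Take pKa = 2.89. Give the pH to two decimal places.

pH = pKa + log([A⁻]/[HA]) = 2.89 + log(1.1/0.11)
pH = 2.89 + (+1.000) = 3.89

pH = 3.89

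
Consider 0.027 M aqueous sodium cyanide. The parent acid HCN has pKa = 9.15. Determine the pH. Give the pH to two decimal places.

pH = 10.79

CN- is the conjugate base of the weak acid HCN.
Ka = 10^(−9.15) = 7.08 × 10^-10
Kb = Kw/Ka = 1.0×10^-14 / 7.08 × 10^-10 = 1.41 × 10^-5
Kb = x²/(0.027 − x) = 1.41 × 10^-5
Assume x ≪ 0.027: x ≈ √(1.41 × 10^-5 × 0.027) = 6.17 × 10^-4 M
(x/C₀ = 2.3% < 5%, so the approximation holds.)
pOH = 3.21, so pH = 14.00 − pOH = 10.79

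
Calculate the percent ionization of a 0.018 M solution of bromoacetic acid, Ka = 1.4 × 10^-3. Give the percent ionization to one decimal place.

24.3%

BrCH2COOH ⇌ BrCH2COO- + H+; let x = [H+] at equilibrium.
Solve x² + 0.0014x − 2.52e-05 = 0 → x = 4.37 × 10^-3 M
Fraction ionized = 4.37 × 10^-3 / 0.018 = 0.2428 → 24.3%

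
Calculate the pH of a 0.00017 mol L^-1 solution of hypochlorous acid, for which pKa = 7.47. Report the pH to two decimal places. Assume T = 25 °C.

HOCl ⇌ OCl- + H+
Ka = 10^(−7.47) = 3.39 × 10^-8
Ka = x²/(0.00017 − x) = 3.39 × 10^-8
Assume x ≪ 0.00017: x ≈ √(3.39 × 10^-8 × 0.00017) = 2.40 × 10^-6 M
(x/C₀ = 1.4% < 5%, so the approximation holds.)
pH = −log(2.40 × 10^-6) = 5.62

pH = 5.62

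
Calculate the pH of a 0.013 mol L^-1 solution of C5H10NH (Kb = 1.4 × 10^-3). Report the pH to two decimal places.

pH = 11.56

C5H10NH + H2O ⇌ C5H10NH2+ + OH-
From the ICE table, Kb = x²/(0.013 − x) = 1.4 × 10^-3.
x is not negligible relative to C₀; solve x² + 0.0014·x − 1.82e-05 = 0.
x = (−Kb + √(Kb² + 4·Kb·C₀))/2 = 3.62 × 10^-3 M
pOH = −log(3.62 × 10^-3) = 2.44; pH = 14.00 − 2.44 = 11.56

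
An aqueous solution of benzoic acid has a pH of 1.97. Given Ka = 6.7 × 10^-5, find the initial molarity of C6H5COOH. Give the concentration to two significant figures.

C₀ = 1.7 M

[H+] = 10^(-1.97) = 1.07 × 10^-2 M = x
Ka = x²/(C₀ − x) ⇒ C₀ = x + x²/Ka
C₀ = 1.07 × 10^-2 + (1.07 × 10^-2)²/(6.7 × 10^-5) = 1.72 M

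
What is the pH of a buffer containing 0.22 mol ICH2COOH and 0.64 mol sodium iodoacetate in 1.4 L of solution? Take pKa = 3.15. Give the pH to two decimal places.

pH = pKa + log([A⁻]/[HA]) = 3.15 + log(0.64/0.22)
pH = 3.15 + (+0.464) = 3.61

pH = 3.61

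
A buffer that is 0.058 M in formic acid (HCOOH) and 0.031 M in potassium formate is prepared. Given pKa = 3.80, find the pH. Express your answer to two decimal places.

pH = 3.53

Henderson–Hasselbalch: pH = pKa + log([HCOO-]/[HCOOH]) = 3.80 + log(0.031/0.058)
pH = 3.80 + (-0.272) = 3.53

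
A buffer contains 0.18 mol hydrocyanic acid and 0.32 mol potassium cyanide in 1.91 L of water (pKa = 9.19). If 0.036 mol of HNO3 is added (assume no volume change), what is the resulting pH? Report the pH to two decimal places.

Added H+ converts CN- to HCN: HCN → 0.216 mol, CN- → 0.284 mol.
Henderson–Hasselbalch with mole ratio 0.284/0.216: pH = 9.19 + (+0.119)

pH = 9.31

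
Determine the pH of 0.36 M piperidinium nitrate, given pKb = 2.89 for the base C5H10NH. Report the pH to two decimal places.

pH = 5.78

C5H10NH2+ is the conjugate acid of the weak base C5H10NH.
Kb = 10^(−2.89) = 1.29 × 10^-3
Ka = Kw/Kb = 1.0×10^-14 / 1.29 × 10^-3 = 7.75 × 10^-12
Ka = x²/(0.36 − x) = 7.75 × 10^-12
Assume x ≪ 0.36: x ≈ √(7.75 × 10^-12 × 0.36) = 1.67 × 10^-6 M
Check: 0.00046% ionized — well under 5%, approximation valid.
pH = −log[H+] = −log(1.67 × 10^-6) = 5.78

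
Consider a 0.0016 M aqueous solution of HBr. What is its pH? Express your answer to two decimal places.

pH = 2.80

HBr is a strong acid and dissociates completely, so [H+] = 0.0016 M.
pH = -log(0.0016) = 2.80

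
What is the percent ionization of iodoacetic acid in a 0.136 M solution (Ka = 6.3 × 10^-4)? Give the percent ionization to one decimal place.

ICH2COOH ⇌ ICH2COO- + H+; let x = [H+] at equilibrium.
Ka = x²/(C₀ − x); solving the quadratic gives x = 8.95 × 10^-3 M.
% ionization = x/C₀ × 100% = 8.95 × 10^-3/0.136 × 100% = 6.6%

6.6%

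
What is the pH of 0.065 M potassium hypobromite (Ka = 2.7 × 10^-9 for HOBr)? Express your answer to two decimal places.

OBr- is the conjugate base of the weak acid HOBr.
Kb = Kw/Ka = 1.0×10^-14 / 2.7 × 10^-9 = 3.70 × 10^-6
Kb = [OH-]²/(0.065 − [OH-]) = 3.70 × 10^-6
Assume [OH-] ≪ 0.065: [OH-] ≈ √(3.70 × 10^-6 × 0.065) = 4.90 × 10^-4 M
pOH = 3.31, so pH = 14.00 − pOH = 10.69

pH = 10.69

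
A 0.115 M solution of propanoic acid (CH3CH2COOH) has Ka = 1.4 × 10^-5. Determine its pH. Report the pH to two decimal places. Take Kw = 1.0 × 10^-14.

CH3CH2COOH ⇌ CH3CH2COO- + H+
From the ICE table, Ka = [H+]²/(0.115 − [H+]) = 1.4 × 10^-5.
Neglecting [H+] in the denominator: [H+] = √(1.4 × 10^-5 × 0.115) = 1.27 × 10^-3 M
pH = −log(1.27 × 10^-3) = 2.90

pH = 2.90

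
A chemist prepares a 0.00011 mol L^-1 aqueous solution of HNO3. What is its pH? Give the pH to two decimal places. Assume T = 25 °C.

pH = 3.96

HNO3 is a strong acid and dissociates completely, so [H+] = 0.00011 M.
pH = -log(0.00011) = 3.96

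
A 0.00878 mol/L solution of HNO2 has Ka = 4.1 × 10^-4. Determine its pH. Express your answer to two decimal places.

HNO2 ⇌ NO2- + H+
Ka = x²/(0.00878 − x) = 4.1 × 10^-4
x is not negligible relative to C₀; solve x² + 0.00041·x − 3.6e-06 = 0.
x = [−0.00041 + √(0.00041² + 1.44e-05)]/2 = 1.70 × 10^-3 M
pH = −log[H+] = −log(1.70 × 10^-3) = 2.77

pH = 2.77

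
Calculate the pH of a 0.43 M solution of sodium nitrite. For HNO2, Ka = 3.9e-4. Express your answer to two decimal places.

pH = 8.52

NO2- is the conjugate base of the weak acid HNO2.
Kb = Kw/Ka = 1.0×10^-14 / 3.9 × 10^-4 = 2.56 × 10^-11
Kb = x²/(0.43 − x) = 2.56 × 10^-11
Since Kb ≪ C₀, x ≈ √(Kb·C₀) = 3.32 × 10^-6 M.
pOH = −log(3.32 × 10^-6) = 5.48; pH = 14.00 − 5.48 = 8.52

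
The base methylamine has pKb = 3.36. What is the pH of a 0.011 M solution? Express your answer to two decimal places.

pH = 11.30

CH3NH2 + H2O ⇌ CH3NH3+ + OH-
Kb = 10^(−3.36) = 4.37 × 10^-4
From the ICE table, Kb = x²/(0.011 − x) = 4.37 × 10^-4.
The 5% rule fails; solving x² + Kb·x − Kb·C₀ = 0 exactly:
x = [−0.000437 + √(0.000437² + 1.92e-05)]/2 = 1.98 × 10^-3 M
pOH = −log(1.98 × 10^-3) = 2.70; pH = 14.00 − 2.70 = 11.30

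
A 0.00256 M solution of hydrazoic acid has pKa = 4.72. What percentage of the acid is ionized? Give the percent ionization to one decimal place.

8.3%

HN3 ⇌ N3- + H+; let x = [H+] at equilibrium.
Ka = 10^(−4.72) = 1.91 × 10^-5
Ka = x²/(C₀ − x); solving the quadratic gives x = 2.12 × 10^-4 M.
Fraction ionized = 2.12 × 10^-4 / 0.00256 = 0.0828 → 8.3%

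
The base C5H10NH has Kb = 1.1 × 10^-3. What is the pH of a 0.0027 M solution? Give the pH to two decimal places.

pH = 11.10

C5H10NH + H2O ⇌ C5H10NH2+ + OH-
From the ICE table, Kb = [OH-]²/(0.0027 − [OH-]) = 1.1 × 10^-3.
Here C₀/Kb ≈ 2.45, so the small-[OH-] approximation fails. Use the quadratic:
[OH-] = [−0.0011 + √(0.0011² + 1.19e-05)]/2 = 1.26 × 10^-3 M
pOH = 2.90, so pH = 14.00 − pOH = 11.10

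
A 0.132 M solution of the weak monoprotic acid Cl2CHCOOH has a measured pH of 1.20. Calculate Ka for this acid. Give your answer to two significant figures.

[H+] = 10^(-1.20) = 6.31 × 10^-2 M
At equilibrium [HA] = 0.132 − 6.31 × 10^-2 = 6.89 × 10^-2 M
Ka = [H+][A-]/[HA] = (6.31 × 10^-2)² / 6.89 × 10^-2 = 5.8 × 10^-2

Ka = 5.8 × 10^-2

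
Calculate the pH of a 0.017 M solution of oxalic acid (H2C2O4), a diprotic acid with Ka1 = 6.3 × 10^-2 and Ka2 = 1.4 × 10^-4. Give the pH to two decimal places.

pH = 1.86

Since Ka1 ≫ Ka2, the first ionization dominates [H+].
Ka1 = x²/(0.017 − x) = 6.3 × 10^-2
Solving the quadratic: x = (−Ka1 + √(Ka1² + 4·Ka1·C₀))/2 = 1.39 × 10^-2 M
pH = −log(1.39 × 10^-2) = 1.86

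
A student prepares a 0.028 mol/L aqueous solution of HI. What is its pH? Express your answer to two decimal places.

pH = 1.55

HI is a strong acid and dissociates completely, so [H+] = 0.028 M.
pH = -log(0.028) = 1.55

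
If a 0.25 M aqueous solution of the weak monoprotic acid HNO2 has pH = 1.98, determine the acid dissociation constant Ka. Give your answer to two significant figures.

Ka = 4.6 × 10^-4

[H+] = 10^(-1.98) = 1.05 × 10^-2 M
At equilibrium [HA] = 0.25 − 1.05 × 10^-2 = 2.39 × 10^-1 M
Ka = [H+][A-]/[HA] = (1.05 × 10^-2)² / 2.39 × 10^-1 = 4.6 × 10^-4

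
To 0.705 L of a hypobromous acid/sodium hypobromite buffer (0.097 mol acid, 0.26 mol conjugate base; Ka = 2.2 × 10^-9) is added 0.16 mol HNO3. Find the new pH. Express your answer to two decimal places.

Added H+ converts OBr- to HOBr: HOBr → 0.257 mol, OBr- → 0.1 mol.
pKa = −log(2.2 × 10^-9) = 8.658
pH = pKa + log(n_OBr-/n_HOBr) = 8.658 + log(0.1/0.257) = 8.658 + (-0.410)

pH = 8.25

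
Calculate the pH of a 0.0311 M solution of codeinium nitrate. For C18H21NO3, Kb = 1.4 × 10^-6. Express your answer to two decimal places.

pH = 4.83

C18H22NO3+ is the conjugate acid of the weak base C18H21NO3.
Ka = Kw/Kb = 1.0×10^-14 / 1.4 × 10^-6 = 7.14 × 10^-9
Ka = [H+]²/(0.0311 − [H+]) = 7.14 × 10^-9
Assume [H+] ≪ 0.0311: [H+] ≈ √(7.14 × 10^-9 × 0.0311) = 1.49 × 10^-5 M
([H+]/C₀ = 0.048% < 5%, so the approximation holds.)
pH = −log[H+] = −log(1.49 × 10^-5) = 4.83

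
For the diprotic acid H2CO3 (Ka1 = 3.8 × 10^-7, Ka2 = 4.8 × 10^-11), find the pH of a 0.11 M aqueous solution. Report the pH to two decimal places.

Since Ka1 ≫ Ka2, the first ionization dominates [H+].
Ka1 = x²/(0.11 − x) = 3.8 × 10^-7
x ≈ √(3.8 × 10^-7 × 0.11) = 2.04 × 10^-4 M
pH = −log(2.04 × 10^-4) = 3.69

pH = 3.69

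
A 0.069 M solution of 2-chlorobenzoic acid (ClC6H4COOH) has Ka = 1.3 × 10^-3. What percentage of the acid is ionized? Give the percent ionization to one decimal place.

ClC6H4COOH ⇌ ClC6H4COO- + H+; let x = [H+] at equilibrium.
Solve x² + 0.0013x − 8.97e-05 = 0 → x = 8.84 × 10^-3 M
% ionization = x/C₀ × 100% = 8.84 × 10^-3/0.069 × 100% = 12.8%

12.8%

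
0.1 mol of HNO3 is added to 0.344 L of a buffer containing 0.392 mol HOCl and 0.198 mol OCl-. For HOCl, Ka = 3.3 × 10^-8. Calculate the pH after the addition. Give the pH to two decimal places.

pH = 6.78

Added H+ converts OCl- to HOCl: HOCl → 0.492 mol, OCl- → 0.098 mol.
pKa = −log(3.3 × 10^-8) = 7.481
pH = pKa + log([A⁻]/[HA]) = 7.481 + log(0.098/0.492) = 7.481 -0.701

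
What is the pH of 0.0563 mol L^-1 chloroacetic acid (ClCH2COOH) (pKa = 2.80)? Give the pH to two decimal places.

pH = 2.06

ClCH2COOH ⇌ ClCH2COO- + H+
Ka = 10^(−2.80) = 1.58 × 10^-3
Ka = x²/(0.0563 − x) = 1.58 × 10^-3
Here C₀/Ka ≈ 35.6, so the small-x approximation fails. Use the quadratic:
x = [−0.00158 + √(0.00158² + 0.000356)]/2 = 8.67 × 10^-3 M
pH = −log[H+] = −log(8.67 × 10^-3) = 2.06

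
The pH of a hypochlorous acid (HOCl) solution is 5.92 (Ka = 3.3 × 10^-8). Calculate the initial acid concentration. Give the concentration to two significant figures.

[H+] = 10^(-5.92) = 1.20 × 10^-6 M = x
Ka = x²/(C₀ − x) ⇒ C₀ = x + x²/Ka
C₀ = 1.20 × 10^-6 + (1.20 × 10^-6)²/(3.3 × 10^-8) = 4.48 × 10^-5 M

C₀ = 4.5 × 10^-5 M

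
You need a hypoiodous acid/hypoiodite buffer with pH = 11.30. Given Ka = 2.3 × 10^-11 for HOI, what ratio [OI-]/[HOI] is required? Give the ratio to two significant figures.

pKa = -log(2.3 × 10^-11) = 10.638
pH = pKa + log(r) ⇒ log(r) = 11.30 − 10.638 = +0.662
r = [OI-]/[HOI] = 10^(+0.662) = 4.59

ratio = 4.6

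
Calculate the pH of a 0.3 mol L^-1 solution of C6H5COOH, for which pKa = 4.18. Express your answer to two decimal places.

pH = 2.35

C6H5COOH ⇌ C6H5COO- + H+
Ka = 10^(−4.18) = 6.61 × 10^-5
Ka = x²/(0.3 − x) = 6.61 × 10^-5
Since Ka ≪ C₀, x ≈ √(Ka·C₀) = 4.45 × 10^-3 M.
(x/C₀ = 1.5% < 5%, so the approximation holds.)
pH = −log(4.45 × 10^-3) = 2.35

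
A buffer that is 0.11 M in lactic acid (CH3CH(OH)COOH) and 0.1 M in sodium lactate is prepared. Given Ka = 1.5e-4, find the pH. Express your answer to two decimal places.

pH = 3.78

pKa = −log(1.5 × 10^-4) = 3.824
Using pH = pKa + log([base]/[acid]) with [base]/[acid] = 0.1/0.11:
pH = 3.824 + (-0.041) = 3.78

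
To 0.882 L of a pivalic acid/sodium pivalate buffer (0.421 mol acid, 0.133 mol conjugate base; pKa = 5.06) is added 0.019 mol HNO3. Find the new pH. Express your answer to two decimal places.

After neutralization: n((CH3)3CCOOH) = 0.44 mol, n((CH3)3CCOO-) = 0.114 mol.
pH = pKa + log(n_(CH3)3CCOO-/n_(CH3)3CCOOH) = 5.06 + log(0.114/0.44) = 5.06 + (-0.587)

pH = 4.47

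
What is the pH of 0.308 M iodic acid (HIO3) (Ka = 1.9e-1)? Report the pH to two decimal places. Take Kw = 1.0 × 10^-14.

HIO3 ⇌ IO3- + H+
From the ICE table, Ka = [H+]²/(0.308 − [H+]) = 1.9 × 10^-1.
Here C₀/Ka ≈ 1.62, so the small-[H+] approximation fails. Use the quadratic:
[H+] = [−0.19 + √(0.19² + 0.234)]/2 = 1.65 × 10^-1 M
pH = −log[H+] = −log(1.65 × 10^-1) = 0.78

pH = 0.78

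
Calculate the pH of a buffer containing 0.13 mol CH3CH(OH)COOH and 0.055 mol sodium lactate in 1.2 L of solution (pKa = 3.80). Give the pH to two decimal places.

Henderson–Hasselbalch: pH = pKa + log([CH3CH(OH)COO-]/[CH3CH(OH)COOH]) = 3.80 + log(0.055/0.13)
pH = 3.80 + (-0.374) = 3.43

pH = 3.43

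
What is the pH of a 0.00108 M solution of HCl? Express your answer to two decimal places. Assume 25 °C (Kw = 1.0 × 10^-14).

HCl is a strong acid and dissociates completely, so [H+] = 0.00108 M.
pH = -log(0.00108) = 2.97

pH = 2.97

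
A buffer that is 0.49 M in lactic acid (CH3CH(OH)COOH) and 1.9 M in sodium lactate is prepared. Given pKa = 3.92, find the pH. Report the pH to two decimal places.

Using pH = pKa + log([base]/[acid]) with [base]/[acid] = 1.9/0.49:
pH = 3.92 + (+0.589) = 4.51

pH = 4.51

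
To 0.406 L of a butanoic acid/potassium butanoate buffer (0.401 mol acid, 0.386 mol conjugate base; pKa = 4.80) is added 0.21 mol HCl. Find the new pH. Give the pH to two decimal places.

pH = 4.26

After neutralization: n(CH3(CH2)2COOH) = 0.611 mol, n(CH3(CH2)2COO-) = 0.176 mol.
Henderson–Hasselbalch with mole ratio 0.176/0.611: pH = 4.80 + (-0.541)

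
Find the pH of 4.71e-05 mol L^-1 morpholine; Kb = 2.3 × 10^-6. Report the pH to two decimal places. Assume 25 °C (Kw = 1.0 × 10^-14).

C4H8ONH + H2O ⇌ C4H8ONH2+ + OH-
From the ICE table, Kb = [OH-]²/(4.71e-05 − [OH-]) = 2.3 × 10^-6.
Here C₀/Kb ≈ 20.5, so the small-[OH-] approximation fails. Use the quadratic:
[OH-] = [−2.3e-06 + √(2.3e-06² + 4.33e-10)]/2 = 9.32 × 10^-6 M
pOH = −log(9.32 × 10^-6) = 5.03; pH = 14.00 − 5.03 = 8.97

pH = 8.97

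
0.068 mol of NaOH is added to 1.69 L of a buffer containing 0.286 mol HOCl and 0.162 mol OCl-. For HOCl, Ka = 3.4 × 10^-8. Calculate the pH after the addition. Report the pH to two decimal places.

After neutralization: n(HOCl) = 0.218 mol, n(OCl-) = 0.23 mol.
pKa = −log(3.4 × 10^-8) = 7.469
Henderson–Hasselbalch with mole ratio 0.23/0.218: pH = 7.469 + (+0.023)

pH = 7.49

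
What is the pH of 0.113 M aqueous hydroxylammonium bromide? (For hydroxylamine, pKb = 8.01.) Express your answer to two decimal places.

NH3OH+ is the conjugate acid of the weak base NH2OH.
Kb = 10^(−8.01) = 9.77 × 10^-9
Ka = Kw/Kb = 1.0×10^-14 / 9.77 × 10^-9 = 1.02 × 10^-6
From the ICE table, Ka = x²/(0.113 − x) = 1.02 × 10^-6.
Since Ka ≪ C₀, x ≈ √(Ka·C₀) = 3.39 × 10^-4 M.
(x/C₀ = 0.3% < 5%, so the approximation holds.)
pH = −log(3.39 × 10^-4) = 3.47

pH = 3.47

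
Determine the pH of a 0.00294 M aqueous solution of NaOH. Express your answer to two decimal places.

NaOH is a strong base; [OH-] = 0.00294 M.
pOH = -log(0.00294) = 2.53
pH = 14.00 - 2.53 = 11.47

pH = 11.47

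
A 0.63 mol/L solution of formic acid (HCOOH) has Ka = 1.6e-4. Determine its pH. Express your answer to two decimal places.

HCOOH ⇌ HCOO- + H+
Ka = x²/(0.63 − x) = 1.6 × 10^-4
Since Ka ≪ C₀, x ≈ √(Ka·C₀) = 1.00 × 10^-2 M.
(x/C₀ = 1.6% < 5%, so the approximation holds.)
pH = −log(1.00 × 10^-2) = 2.00

pH = 2.00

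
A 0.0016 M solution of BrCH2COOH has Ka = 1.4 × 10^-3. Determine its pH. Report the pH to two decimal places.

pH = 3.02

BrCH2COOH ⇌ BrCH2COO- + H+
Ka = [H+]²/(0.0016 − [H+]) = 1.4 × 10^-3
[H+] is not negligible relative to C₀; solve [H+]² + 0.0014·[H+] − 2.24e-06 = 0.
[H+] = [−0.0014 + √(0.0014² + 8.96e-06)]/2 = 9.52 × 10^-4 M
pH = −log(9.52 × 10^-4) = 3.02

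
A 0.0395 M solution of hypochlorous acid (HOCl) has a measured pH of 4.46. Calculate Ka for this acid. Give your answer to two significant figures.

Ka = 3.0 × 10^-8

[H+] = 10^(-4.46) = 3.47 × 10^-5 M
At equilibrium [HA] = 0.0395 − 3.47 × 10^-5 = 3.95 × 10^-2 M
Ka = [H+][A-]/[HA] = (3.47 × 10^-5)² / 3.95 × 10^-2 = 3.0 × 10^-8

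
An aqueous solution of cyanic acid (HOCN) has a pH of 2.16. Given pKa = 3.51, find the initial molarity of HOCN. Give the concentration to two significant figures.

C₀ = 1.6 × 10^-1 M

[H+] = 10^(-2.16) = 6.92 × 10^-3 M = x
Ka = 10^(−3.51) = 3.09 × 10^-4
Ka = x²/(C₀ − x) ⇒ C₀ = x + x²/Ka
C₀ = 6.92 × 10^-3 + (6.92 × 10^-3)²/(3.09 × 10^-4) = 1.62 × 10^-1 M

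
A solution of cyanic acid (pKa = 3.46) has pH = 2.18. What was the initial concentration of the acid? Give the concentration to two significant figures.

C₀ = 1.3 × 10^-1 M

[H+] = 10^(-2.18) = 6.61 × 10^-3 M = x
Ka = 10^(−3.46) = 3.47 × 10^-4
Ka = x²/(C₀ − x) ⇒ C₀ = x + x²/Ka
C₀ = 6.61 × 10^-3 + (6.61 × 10^-3)²/(3.47 × 10^-4) = 1.33 × 10^-1 M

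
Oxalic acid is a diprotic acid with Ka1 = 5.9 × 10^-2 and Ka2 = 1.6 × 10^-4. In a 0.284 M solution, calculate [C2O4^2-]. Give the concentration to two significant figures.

First ionization gives [H+] ≈ [HC2O4-] = 1.03 × 10^-1 M.
Second step: Ka2 = [H+][C2O4^2-]/[HC2O4-] ≈ [C2O4^2-] (since [H+] ≈ [HC2O4-]).
So [C2O4^2-] ≈ Ka2.

1.6 × 10^-4 M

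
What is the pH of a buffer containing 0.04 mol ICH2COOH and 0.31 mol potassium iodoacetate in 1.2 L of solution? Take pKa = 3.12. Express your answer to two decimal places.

pH = 4.01

Henderson–Hasselbalch: pH = pKa + log([ICH2COO-]/[ICH2COOH]) = 3.12 + log(0.31/0.04)
pH = 3.12 + (+0.889) = 4.01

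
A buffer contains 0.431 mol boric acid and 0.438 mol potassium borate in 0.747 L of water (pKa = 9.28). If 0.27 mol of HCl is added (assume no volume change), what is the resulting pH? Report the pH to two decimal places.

After neutralization: n(B(OH)3) = 0.701 mol, n(B(OH)4-) = 0.168 mol.
Henderson–Hasselbalch with mole ratio 0.168/0.701: pH = 9.28 + (-0.620)

pH = 8.66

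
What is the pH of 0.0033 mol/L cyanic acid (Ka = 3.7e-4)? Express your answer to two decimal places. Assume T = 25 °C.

pH = 3.03

HOCN ⇌ OCN- + H+
From the ICE table, Ka = x²/(0.0033 − x) = 3.7 × 10^-4.
x is not negligible relative to C₀; solve x² + 0.00037·x − 1.22e-06 = 0.
x = [−0.00037 + √(0.00037² + 4.88e-06)]/2 = 9.35 × 10^-4 M
pH = −log[H+] = −log(9.35 × 10^-4) = 3.03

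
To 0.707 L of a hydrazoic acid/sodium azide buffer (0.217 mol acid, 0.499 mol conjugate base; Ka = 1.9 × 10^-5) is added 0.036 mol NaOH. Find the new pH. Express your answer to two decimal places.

OH- converts HN3 to N3-: HN3 → 0.181 mol, N3- → 0.535 mol.
pKa = −log(1.9 × 10^-5) = 4.721
pH = pKa + log(n_N3-/n_HN3) = 4.721 + log(0.535/0.181) = 4.721 + (+0.471)

pH = 5.19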